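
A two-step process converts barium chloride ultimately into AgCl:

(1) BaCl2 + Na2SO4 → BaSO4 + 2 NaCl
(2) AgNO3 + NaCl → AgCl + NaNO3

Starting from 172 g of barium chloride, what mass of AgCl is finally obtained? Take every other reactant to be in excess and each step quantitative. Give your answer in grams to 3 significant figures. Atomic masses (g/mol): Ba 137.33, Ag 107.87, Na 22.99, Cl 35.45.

M(BaCl2) = 137.33 + 2(35.45) = 208.23 g/mol.
M(AgCl) = 107.87 + 35.45 = 143.32 g/mol.
n(BaCl2) = 172.0 / 208.23 = 0.8260 mol.
Step 1 gives a 1:2 ratio of BaCl2 to NaCl, so n(NaCl) = 1.652 mol.
In step 2 the NaCl:AgCl ratio is 1:1, so n(AgCl) = 1.652 mol.
Mass of AgCl = 1.652 × 143.32 = 236.8 g.

237 g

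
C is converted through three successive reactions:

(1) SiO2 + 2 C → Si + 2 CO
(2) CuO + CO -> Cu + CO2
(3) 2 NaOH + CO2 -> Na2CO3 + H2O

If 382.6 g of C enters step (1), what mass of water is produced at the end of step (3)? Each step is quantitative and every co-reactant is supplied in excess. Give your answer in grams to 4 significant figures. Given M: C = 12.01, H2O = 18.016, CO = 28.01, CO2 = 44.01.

n(C) = 382.6 / 12.01 = 31.857 mol.
Reaction (1): C→CO ratio 2:2 ⇒ n(CO) = 31.857 mol.
Reaction (2): CO→CO2 ratio 1:1 ⇒ n(CO2) = 31.857 mol.
Reaction (3): CO2→H2O ratio 1:1 ⇒ n(H2O) = 31.857 mol.
Mass of H2O = 31.857 × 18.016 = 573.93 g.

573.9 g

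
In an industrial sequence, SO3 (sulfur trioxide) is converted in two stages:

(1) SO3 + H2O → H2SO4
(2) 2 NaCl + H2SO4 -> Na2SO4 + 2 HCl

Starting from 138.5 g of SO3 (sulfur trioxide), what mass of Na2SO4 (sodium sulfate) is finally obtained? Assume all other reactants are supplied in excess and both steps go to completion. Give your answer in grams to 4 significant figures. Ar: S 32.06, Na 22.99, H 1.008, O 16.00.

M(SO3) = 32.06 + 3(16.00) = 80.06 g/mol.
M(Na2SO4) = 2(22.99) + 32.06 + 4(16.00) = 142.04 g/mol.
n(SO3) = 138.50 / 80.06 = 1.7300 mol.
Step 1 gives a 1:1 ratio of SO3 to H2SO4, so n(H2SO4) = 1.7300 mol.
In step 2 the H2SO4:Na2SO4 ratio is 1:1, so n(Na2SO4) = 1.7300 mol.
Mass of Na2SO4 = 1.7300 × 142.04 = 245.72 g.

245.7 g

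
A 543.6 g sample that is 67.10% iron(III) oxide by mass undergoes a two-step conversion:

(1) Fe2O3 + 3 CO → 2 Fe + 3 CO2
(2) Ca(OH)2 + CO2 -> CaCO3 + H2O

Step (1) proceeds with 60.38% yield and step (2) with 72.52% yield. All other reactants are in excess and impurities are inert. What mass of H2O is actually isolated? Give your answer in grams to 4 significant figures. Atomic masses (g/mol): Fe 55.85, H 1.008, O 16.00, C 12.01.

Pure Fe2O3 = 543.6 × 0.6710 = 364.76 g.
M(Fe2O3) = 2(55.85) + 3(16.00) = 159.70 g/mol.
M(H2O) = 2(1.008) + 16.00 = 18.016 g/mol.
n(Fe2O3) = 364.76 / 159.70 = 2.2840 mol.
Step 1 (Fe2O3:CO2 = 1:3): theoretical n(CO2) = 6.8520 mol; at 60.38% yield, n(CO2) = 4.1372 mol.
Step 2 (CO2:H2O = 1:1): theoretical n(H2O) = 4.1372 mol, so theoretical mass = 4.1372 × 18.016 = 74.537 g.
At 72.52% yield, actual mass of H2O = 74.537 × 0.7252 = 54.054 g.

54.05 g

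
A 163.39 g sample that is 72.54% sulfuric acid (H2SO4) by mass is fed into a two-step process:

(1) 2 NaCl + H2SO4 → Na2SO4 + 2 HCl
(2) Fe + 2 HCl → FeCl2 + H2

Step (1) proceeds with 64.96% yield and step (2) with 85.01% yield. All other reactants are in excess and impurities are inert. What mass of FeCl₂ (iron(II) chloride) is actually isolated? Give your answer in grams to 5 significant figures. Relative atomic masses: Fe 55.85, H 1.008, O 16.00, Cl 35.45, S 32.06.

84.587 g

Pure H2SO4 = 163.39 × 0.7254 = 118.523 g.
M(H2SO4) = 2(1.008) + 32.06 + 4(16.00) = 98.076 g/mol.
M(FeCl2) = 55.85 + 2(35.45) = 126.75 g/mol.
n(H2SO4) = 118.523 / 98.076 = 1.20848 mol.
Step 1 (H2SO4:HCl = 1:2): theoretical n(HCl) = 2.41696 mol; at 64.96% yield, n(HCl) = 1.57006 mol.
Step 2 (HCl:FeCl2 = 2:1): theoretical n(FeCl2) = 0.785030 mol, so theoretical mass = 0.785030 × 126.75 = 99.5026 g.
At 85.01% yield, actual mass of FeCl2 = 99.5026 × 0.8501 = 84.5871 g.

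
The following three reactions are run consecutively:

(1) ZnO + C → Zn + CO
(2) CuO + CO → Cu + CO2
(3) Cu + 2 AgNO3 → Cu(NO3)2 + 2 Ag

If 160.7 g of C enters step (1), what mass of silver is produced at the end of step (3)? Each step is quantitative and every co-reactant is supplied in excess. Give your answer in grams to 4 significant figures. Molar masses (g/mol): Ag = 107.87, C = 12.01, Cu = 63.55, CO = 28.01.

2887 g

n(C) = 160.7 / 12.01 = 13.381 mol.
Reaction (1): C→CO ratio 1:1 ⇒ n(CO) = 13.381 mol.
Reaction (2): CO→Cu ratio 1:1 ⇒ n(Cu) = 13.381 mol.
Reaction (3): Cu→Ag ratio 1:2 ⇒ n(Ag) = 26.761 mol.
Mass of Ag = 26.761 × 107.87 = 2886.7 g.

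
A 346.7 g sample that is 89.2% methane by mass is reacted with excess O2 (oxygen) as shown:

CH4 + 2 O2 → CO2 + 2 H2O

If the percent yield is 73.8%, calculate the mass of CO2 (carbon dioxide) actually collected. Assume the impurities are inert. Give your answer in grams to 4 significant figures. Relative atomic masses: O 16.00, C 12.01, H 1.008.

Pure CH4 available = 346.7 g × 0.892 = 309.26 g.
M(CH4) = 12.01 + 4(1.008) = 16.042 g/mol.
M(CO2) = 12.01 + 2(16.00) = 44.01 g/mol.
n(CH4) = 309.26 g / 16.042 g/mol = 19.278 mol.
From the equation the CH4:CO2 mole ratio is 1:1, so n(CO2) = 19.278 × 1/1 = 19.278 mol.
Mass of CO2 = 19.278 mol × 44.01 g/mol = 848.42 g.
Actual mass collected = 848.42 g × 0.738 = 626.13 g.

626.1 g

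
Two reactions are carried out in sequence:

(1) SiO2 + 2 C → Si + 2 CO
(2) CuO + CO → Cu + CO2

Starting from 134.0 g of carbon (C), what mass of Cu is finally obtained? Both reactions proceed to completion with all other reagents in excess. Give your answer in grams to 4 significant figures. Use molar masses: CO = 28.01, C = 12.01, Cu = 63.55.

709.1 g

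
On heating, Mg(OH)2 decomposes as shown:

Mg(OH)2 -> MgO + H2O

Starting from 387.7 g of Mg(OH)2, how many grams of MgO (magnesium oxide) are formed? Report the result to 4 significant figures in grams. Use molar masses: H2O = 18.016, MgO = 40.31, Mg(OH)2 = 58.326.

267.9 g

n(Mg(OH)2) = 387.70 g / 58.326 g/mol = 6.6471 mol.
From the equation the Mg(OH)2:MgO mole ratio is 1:1, so n(MgO) = 6.6471 × 1/1 = 6.6471 mol.
Mass of MgO = 6.6471 mol × 40.31 g/mol = 267.95 g.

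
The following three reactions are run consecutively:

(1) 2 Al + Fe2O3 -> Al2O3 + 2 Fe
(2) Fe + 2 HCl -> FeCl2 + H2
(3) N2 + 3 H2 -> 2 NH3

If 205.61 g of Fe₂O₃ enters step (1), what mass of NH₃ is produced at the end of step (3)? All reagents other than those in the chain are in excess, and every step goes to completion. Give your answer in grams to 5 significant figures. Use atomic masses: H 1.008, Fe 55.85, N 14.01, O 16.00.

29.241 g

M(Fe2O3) = 2(55.85) + 3(16.00) = 159.70 g/mol.
M(NH3) = 14.01 + 3(1.008) = 17.034 g/mol.
n(Fe2O3) = 205.61 / 159.70 = 1.28748 mol.
Reaction (1): Fe2O3→Fe ratio 1:2 ⇒ n(Fe) = 2.57495 mol.
Reaction (2): Fe→H2 ratio 1:1 ⇒ n(H2) = 2.57495 mol.
Reaction (3): H2→NH3 ratio 3:2 ⇒ n(NH3) = 1.71664 mol.
Mass of NH3 = 1.71664 × 17.034 = 29.2412 g.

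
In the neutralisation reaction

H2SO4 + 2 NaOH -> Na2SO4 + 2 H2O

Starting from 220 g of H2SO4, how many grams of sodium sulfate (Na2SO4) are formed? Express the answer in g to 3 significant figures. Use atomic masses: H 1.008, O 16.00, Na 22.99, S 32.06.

319 g

M(H2SO4) = 2(1.008) + 32.06 + 4(16.00) = 98.076 g/mol.
M(Na2SO4) = 2(22.99) + 32.06 + 4(16.00) = 142.04 g/mol.
n(H2SO4) = 220.0 g / 98.076 g/mol = 2.243 mol.
From the equation the H2SO4:Na2SO4 mole ratio is 1:1, so n(Na2SO4) = 2.243 × 1/1 = 2.243 mol.
Mass of Na2SO4 = 2.243 mol × 142.04 g/mol = 318.6 g.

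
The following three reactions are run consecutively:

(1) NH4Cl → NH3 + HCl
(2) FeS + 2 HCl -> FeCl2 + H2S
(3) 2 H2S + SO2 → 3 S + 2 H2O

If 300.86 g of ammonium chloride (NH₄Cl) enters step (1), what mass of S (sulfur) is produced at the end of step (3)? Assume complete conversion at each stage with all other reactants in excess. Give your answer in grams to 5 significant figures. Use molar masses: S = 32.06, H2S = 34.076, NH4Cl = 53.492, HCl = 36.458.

n(NH4Cl) = 300.86 / 53.492 = 5.62439 mol.
Reaction (1): NH4Cl→HCl ratio 1:1 ⇒ n(HCl) = 5.62439 mol.
Reaction (2): HCl→H2S ratio 2:1 ⇒ n(H2S) = 2.81220 mol.
Reaction (3): H2S→S ratio 2:3 ⇒ n(S) = 4.21829 mol.
Mass of S = 4.21829 × 32.06 = 135.239 g.

135.24 g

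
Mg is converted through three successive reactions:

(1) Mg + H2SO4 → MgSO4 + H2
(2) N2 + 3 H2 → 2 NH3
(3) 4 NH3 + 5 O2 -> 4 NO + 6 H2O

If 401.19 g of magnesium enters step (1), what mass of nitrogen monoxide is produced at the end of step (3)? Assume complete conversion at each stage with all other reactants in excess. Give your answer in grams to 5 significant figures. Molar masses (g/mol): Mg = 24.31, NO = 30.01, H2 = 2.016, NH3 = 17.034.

n(Mg) = 401.19 / 24.31 = 16.5031 mol.
Reaction (1): Mg→H2 ratio 1:1 ⇒ n(H2) = 16.5031 mol.
Reaction (2): H2→NH3 ratio 3:2 ⇒ n(NH3) = 11.0021 mol.
Reaction (3): NH3→NO ratio 4:4 ⇒ n(NO) = 11.0021 mol.
Mass of NO = 11.0021 × 30.01 = 330.172 g.

330.17 g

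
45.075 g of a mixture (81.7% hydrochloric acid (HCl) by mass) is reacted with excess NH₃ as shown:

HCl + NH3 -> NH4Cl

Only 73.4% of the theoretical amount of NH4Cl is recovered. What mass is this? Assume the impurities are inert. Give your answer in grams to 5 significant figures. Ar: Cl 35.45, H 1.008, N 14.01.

Pure HCl available = 45.075 g × 0.817 = 36.8263 g.
M(HCl) = 1.008 + 35.45 = 36.458 g/mol.
M(NH4Cl) = 14.01 + 4(1.008) + 35.45 = 53.492 g/mol.
n(HCl) = 36.8263 g / 36.458 g/mol = 1.01010 mol.
From the equation the HCl:NH4Cl mole ratio is 1:1, so n(NH4Cl) = 1.01010 × 1/1 = 1.01010 mol.
Mass of NH4Cl = 1.01010 mol × 53.492 g/mol = 54.0323 g.
Actual mass collected = 54.0323 g × 0.734 = 39.6597 g.

39.660 g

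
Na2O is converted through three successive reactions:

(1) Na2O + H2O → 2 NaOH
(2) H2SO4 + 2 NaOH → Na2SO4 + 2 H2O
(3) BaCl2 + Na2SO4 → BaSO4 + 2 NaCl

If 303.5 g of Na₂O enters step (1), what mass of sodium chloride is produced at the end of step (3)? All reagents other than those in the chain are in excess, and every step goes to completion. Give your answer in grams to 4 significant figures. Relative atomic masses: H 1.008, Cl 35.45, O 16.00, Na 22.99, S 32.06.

M(Na2O) = 2(22.99) + 16.00 = 61.98 g/mol.
M(NaCl) = 22.99 + 35.45 = 58.44 g/mol.
n(Na2O) = 303.5 / 61.98 = 4.8967 mol.
Reaction (1): Na2O→NaOH ratio 1:2 ⇒ n(NaOH) = 9.7935 mol.
Reaction (2): NaOH→Na2SO4 ratio 2:1 ⇒ n(Na2SO4) = 4.8967 mol.
Reaction (3): Na2SO4→NaCl ratio 1:2 ⇒ n(NaCl) = 9.7935 mol.
Mass of NaCl = 9.7935 × 58.44 = 572.33 g.

572.3 g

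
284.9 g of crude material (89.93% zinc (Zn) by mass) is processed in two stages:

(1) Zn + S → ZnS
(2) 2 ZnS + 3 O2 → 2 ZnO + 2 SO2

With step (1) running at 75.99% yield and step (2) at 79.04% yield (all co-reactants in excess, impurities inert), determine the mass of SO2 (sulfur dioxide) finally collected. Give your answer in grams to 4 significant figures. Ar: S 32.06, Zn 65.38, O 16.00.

Pure Zn = 284.9 × 0.8993 = 256.21 g.
M(Zn) = 65.38 g/mol.
M(SO2) = 32.06 + 2(16.00) = 64.06 g/mol.
n(Zn) = 256.21 / 65.38 = 3.9188 mol.
Step 1 (Zn:ZnS = 1:1): theoretical n(ZnS) = 3.9188 mol; at 75.99% yield, n(ZnS) = 2.9779 mol.
Step 2 (ZnS:SO2 = 2:2): theoretical n(SO2) = 2.9779 mol, so theoretical mass = 2.9779 × 64.06 = 190.76 g.
At 79.04% yield, actual mass of SO2 = 190.76 × 0.7904 = 150.78 g.

150.8 g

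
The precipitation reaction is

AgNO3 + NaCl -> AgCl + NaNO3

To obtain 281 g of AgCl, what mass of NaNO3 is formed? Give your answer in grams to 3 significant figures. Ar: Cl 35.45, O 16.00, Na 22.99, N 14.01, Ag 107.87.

167 g

M(AgCl) = 107.87 + 35.45 = 143.32 g/mol.
M(NaNO3) = 22.99 + 14.01 + 3(16.00) = 85.00 g/mol.
n(AgCl) = 281.0 g / 143.32 g/mol = 1.961 mol.
From the equation the AgCl:NaNO3 mole ratio is 1:1, so n(NaNO3) = 1.961 × 1/1 = 1.961 mol.
Mass of NaNO3 = 1.961 mol × 85.00 g/mol = 166.7 g.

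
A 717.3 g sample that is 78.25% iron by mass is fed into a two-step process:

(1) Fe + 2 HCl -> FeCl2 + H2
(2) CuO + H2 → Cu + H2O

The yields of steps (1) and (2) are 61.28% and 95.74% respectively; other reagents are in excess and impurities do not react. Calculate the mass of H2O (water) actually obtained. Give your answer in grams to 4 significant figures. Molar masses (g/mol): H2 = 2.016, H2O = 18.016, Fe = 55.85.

Pure Fe = 717.3 × 0.7825 = 561.29 g.
n(Fe) = 561.29 / 55.85 = 10.050 mol.
Step 1 (Fe:H2 = 1:1): theoretical n(H2) = 10.050 mol; at 61.28% yield, n(H2) = 6.1586 mol.
Step 2 (H2:H2O = 1:1): theoretical n(H2O) = 6.1586 mol, so theoretical mass = 6.1586 × 18.016 = 110.95 g.
At 95.74% yield, actual mass of H2O = 110.95 × 0.9574 = 106.23 g.

106.2 g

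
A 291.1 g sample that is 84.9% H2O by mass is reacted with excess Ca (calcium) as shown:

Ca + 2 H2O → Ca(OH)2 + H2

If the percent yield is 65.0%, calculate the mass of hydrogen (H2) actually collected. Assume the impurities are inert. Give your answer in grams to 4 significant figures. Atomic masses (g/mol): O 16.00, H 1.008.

8.988 g

Pure H2O available = 291.1 g × 0.849 = 247.14 g.
M(H2O) = 2(1.008) + 16.00 = 18.016 g/mol.
M(H2) = 2(1.008) = 2.016 g/mol.
n(H2O) = 247.14 g / 18.016 g/mol = 13.718 mol.
From the equation the H2O:H2 mole ratio is 2:1, so n(H2) = 13.718 × 1/2 = 6.8590 mol.
Mass of H2 = 6.8590 mol × 2.016 g/mol = 13.828 g.
Actual mass collected = 13.828 g × 0.650 = 8.9880 g.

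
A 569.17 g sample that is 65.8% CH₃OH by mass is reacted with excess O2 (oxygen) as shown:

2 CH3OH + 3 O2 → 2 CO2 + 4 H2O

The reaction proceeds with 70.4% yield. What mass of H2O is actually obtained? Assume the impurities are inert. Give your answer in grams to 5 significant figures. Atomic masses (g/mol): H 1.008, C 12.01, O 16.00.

296.49 g

Pure CH3OH available = 569.17 g × 0.658 = 374.514 g.
M(CH3OH) = 12.01 + 4(1.008) + 16.00 = 32.042 g/mol.
M(H2O) = 2(1.008) + 16.00 = 18.016 g/mol.
n(CH3OH) = 374.514 g / 32.042 g/mol = 11.6882 mol.
From the equation the CH3OH:H2O mole ratio is 2:4, so n(H2O) = 11.6882 × 4/2 = 23.3764 mol.
Mass of H2O = 23.3764 mol × 18.016 g/mol = 421.150 g.
Actual mass collected = 421.150 g × 0.704 = 296.489 g.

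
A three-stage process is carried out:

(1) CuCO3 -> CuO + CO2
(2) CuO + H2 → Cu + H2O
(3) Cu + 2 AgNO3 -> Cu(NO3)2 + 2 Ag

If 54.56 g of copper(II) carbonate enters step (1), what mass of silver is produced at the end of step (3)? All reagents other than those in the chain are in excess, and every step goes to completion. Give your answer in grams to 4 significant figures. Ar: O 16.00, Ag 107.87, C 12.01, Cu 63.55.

M(CuCO3) = 63.55 + 12.01 + 3(16.00) = 123.56 g/mol.
M(Ag) = 107.87 g/mol.
n(CuCO3) = 54.56 / 123.56 = 0.44157 mol.
Reaction (1): CuCO3→CuO ratio 1:1 ⇒ n(CuO) = 0.44157 mol.
Reaction (2): CuO→Cu ratio 1:1 ⇒ n(Cu) = 0.44157 mol.
Reaction (3): Cu→Ag ratio 1:2 ⇒ n(Ag) = 0.88313 mol.
Mass of Ag = 0.88313 × 107.87 = 95.264 g.

95.26 g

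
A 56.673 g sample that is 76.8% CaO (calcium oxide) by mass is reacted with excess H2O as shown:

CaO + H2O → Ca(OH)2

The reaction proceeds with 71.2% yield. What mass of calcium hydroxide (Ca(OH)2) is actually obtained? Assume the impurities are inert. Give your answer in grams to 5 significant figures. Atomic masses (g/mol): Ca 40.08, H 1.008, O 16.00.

40.945 g

Pure CaO available = 56.673 g × 0.768 = 43.5249 g.
M(CaO) = 40.08 + 16.00 = 56.08 g/mol.
M(Ca(OH)2) = 40.08 + 2(16.00) + 2(1.008) = 74.096 g/mol.
n(CaO) = 43.5249 g / 56.08 g/mol = 0.776121 mol.
From the equation the CaO:Ca(OH)2 mole ratio is 1:1, so n(Ca(OH)2) = 0.776121 × 1/1 = 0.776121 mol.
Mass of Ca(OH)2 = 0.776121 mol × 74.096 g/mol = 57.5075 g.
Actual mass collected = 57.5075 g × 0.712 = 40.9453 g.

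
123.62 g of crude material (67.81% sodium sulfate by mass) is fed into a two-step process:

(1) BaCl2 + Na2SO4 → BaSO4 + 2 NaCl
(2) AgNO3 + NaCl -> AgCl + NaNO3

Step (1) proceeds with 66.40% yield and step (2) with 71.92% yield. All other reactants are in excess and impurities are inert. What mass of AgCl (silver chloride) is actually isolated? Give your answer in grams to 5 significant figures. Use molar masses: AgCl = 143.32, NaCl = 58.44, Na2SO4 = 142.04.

Pure Na2SO4 = 123.62 × 0.6781 = 83.8267 g.
n(Na2SO4) = 83.8267 / 142.04 = 0.590163 mol.
Step 1 (Na2SO4:NaCl = 1:2): theoretical n(NaCl) = 1.18033 mol; at 66.40% yield, n(NaCl) = 0.783736 mol.
Step 2 (NaCl:AgCl = 1:1): theoretical n(AgCl) = 0.783736 mol, so theoretical mass = 0.783736 × 143.32 = 112.325 g.
At 71.92% yield, actual mass of AgCl = 112.325 × 0.7192 = 80.7842 g.

80.784 g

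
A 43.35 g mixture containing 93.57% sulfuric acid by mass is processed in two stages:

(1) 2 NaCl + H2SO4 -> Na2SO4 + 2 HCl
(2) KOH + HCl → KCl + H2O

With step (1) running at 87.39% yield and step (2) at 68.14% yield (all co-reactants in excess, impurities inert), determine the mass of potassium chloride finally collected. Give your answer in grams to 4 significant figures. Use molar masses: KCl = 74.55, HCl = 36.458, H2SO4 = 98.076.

Pure H2SO4 = 43.35 × 0.9357 = 40.563 g.
n(H2SO4) = 40.563 / 98.076 = 0.41358 mol.
Step 1 (H2SO4:HCl = 1:2): theoretical n(HCl) = 0.82717 mol; at 87.39% yield, n(HCl) = 0.72286 mol.
Step 2 (HCl:KCl = 1:1): theoretical n(KCl) = 0.72286 mol, so theoretical mass = 0.72286 × 74.55 = 53.889 g.
At 68.14% yield, actual mass of KCl = 53.889 × 0.6814 = 36.720 g.

36.72 g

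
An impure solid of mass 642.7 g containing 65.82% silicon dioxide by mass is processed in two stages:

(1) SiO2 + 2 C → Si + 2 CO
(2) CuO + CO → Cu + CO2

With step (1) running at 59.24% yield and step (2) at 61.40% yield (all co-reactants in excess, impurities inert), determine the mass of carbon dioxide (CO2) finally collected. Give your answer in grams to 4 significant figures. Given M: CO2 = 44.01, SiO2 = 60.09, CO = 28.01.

225.4 g

Pure SiO2 = 642.7 × 0.6582 = 423.03 g.
n(SiO2) = 423.03 / 60.09 = 7.0399 mol.
Step 1 (SiO2:CO = 1:2): theoretical n(CO) = 14.080 mol; at 59.24% yield, n(CO) = 8.3408 mol.
Step 2 (CO:CO2 = 1:1): theoretical n(CO2) = 8.3408 mol, so theoretical mass = 8.3408 × 44.01 = 367.08 g.
At 61.40% yield, actual mass of CO2 = 367.08 × 0.6140 = 225.39 g.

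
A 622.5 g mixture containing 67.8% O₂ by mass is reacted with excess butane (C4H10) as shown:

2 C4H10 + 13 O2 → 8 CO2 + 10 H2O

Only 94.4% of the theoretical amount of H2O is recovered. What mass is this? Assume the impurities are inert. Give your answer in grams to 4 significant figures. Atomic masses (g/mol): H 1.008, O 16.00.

Pure O2 available = 622.5 g × 0.678 = 422.06 g.
M(O2) = 2(16.00) = 32.00 g/mol.
M(H2O) = 2(1.008) + 16.00 = 18.016 g/mol.
n(O2) = 422.06 g / 32.00 g/mol = 13.189 mol.
From the equation the O2:H2O mole ratio is 13:10, so n(H2O) = 13.189 × 10/13 = 10.146 mol.
Mass of H2O = 10.146 mol × 18.016 g/mol = 182.78 g.
Actual mass collected = 182.78 g × 0.944 = 172.55 g.

172.5 g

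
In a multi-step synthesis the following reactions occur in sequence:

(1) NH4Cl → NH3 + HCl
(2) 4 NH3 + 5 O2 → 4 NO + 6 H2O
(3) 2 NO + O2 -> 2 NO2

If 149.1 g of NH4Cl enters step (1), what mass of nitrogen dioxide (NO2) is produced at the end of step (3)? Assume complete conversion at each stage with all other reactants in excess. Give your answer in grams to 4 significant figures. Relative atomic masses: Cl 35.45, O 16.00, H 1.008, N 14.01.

128.2 g

M(NH4Cl) = 14.01 + 4(1.008) + 35.45 = 53.492 g/mol.
M(NO2) = 14.01 + 2(16.00) = 46.01 g/mol.
n(NH4Cl) = 149.1 / 53.492 = 2.7873 mol.
Reaction (1): NH4Cl→NH3 ratio 1:1 ⇒ n(NH3) = 2.7873 mol.
Reaction (2): NH3→NO ratio 4:4 ⇒ n(NO) = 2.7873 mol.
Reaction (3): NO→NO2 ratio 2:2 ⇒ n(NO2) = 2.7873 mol.
Mass of NO2 = 2.7873 × 46.01 = 128.25 g.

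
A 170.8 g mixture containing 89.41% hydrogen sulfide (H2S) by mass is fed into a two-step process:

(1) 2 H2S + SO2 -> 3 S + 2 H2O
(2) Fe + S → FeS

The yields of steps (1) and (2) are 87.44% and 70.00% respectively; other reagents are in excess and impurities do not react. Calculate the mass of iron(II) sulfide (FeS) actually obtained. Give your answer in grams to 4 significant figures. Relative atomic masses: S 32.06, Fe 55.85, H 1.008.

361.7 g

Pure H2S = 170.8 × 0.8941 = 152.71 g.
M(H2S) = 2(1.008) + 32.06 = 34.076 g/mol.
M(FeS) = 55.85 + 32.06 = 87.91 g/mol.
n(H2S) = 152.71 / 34.076 = 4.4815 mol.
Step 1 (H2S:S = 2:3): theoretical n(S) = 6.7223 mol; at 87.44% yield, n(S) = 5.8780 mol.
Step 2 (S:FeS = 1:1): theoretical n(FeS) = 5.8780 mol, so theoretical mass = 5.8780 × 87.91 = 516.73 g.
At 70.00% yield, actual mass of FeS = 516.73 × 0.7000 = 361.71 g.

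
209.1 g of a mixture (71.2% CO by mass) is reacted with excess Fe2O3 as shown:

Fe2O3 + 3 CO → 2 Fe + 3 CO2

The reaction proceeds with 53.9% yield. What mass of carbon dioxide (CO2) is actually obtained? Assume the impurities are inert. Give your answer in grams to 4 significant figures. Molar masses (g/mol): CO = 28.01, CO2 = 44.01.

Pure CO available = 209.1 g × 0.712 = 148.88 g.
n(CO) = 148.88 g / 28.01 g/mol = 5.3152 mol.
From the equation the CO:CO2 mole ratio is 3:3, so n(CO2) = 5.3152 × 3/3 = 5.3152 mol.
Mass of CO2 = 5.3152 mol × 44.01 g/mol = 233.92 g.
Actual mass collected = 233.92 g × 0.539 = 126.08 g.

126.1 g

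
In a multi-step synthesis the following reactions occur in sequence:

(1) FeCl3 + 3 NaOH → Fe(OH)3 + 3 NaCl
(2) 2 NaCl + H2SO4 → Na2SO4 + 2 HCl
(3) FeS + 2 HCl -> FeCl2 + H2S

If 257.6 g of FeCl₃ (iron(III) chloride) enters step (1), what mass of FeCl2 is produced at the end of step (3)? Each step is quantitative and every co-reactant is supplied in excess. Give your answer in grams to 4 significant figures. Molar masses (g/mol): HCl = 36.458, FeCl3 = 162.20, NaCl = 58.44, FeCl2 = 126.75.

n(FeCl3) = 257.6 / 162.20 = 1.5882 mol.
Reaction (1): FeCl3→NaCl ratio 1:3 ⇒ n(NaCl) = 4.7645 mol.
Reaction (2): NaCl→HCl ratio 2:2 ⇒ n(HCl) = 4.7645 mol.
Reaction (3): HCl→FeCl2 ratio 2:1 ⇒ n(FeCl2) = 2.3822 mol.
Mass of FeCl2 = 2.3822 × 126.75 = 301.95 g.

301.9 g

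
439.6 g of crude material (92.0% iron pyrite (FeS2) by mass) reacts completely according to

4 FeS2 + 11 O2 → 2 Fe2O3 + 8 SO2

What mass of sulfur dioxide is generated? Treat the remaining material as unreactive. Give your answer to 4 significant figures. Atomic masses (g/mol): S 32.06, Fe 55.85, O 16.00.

431.9 g

Mass of pure FeS2 = 439.6 g × 0.920 = 404.43 g.
M(FeS2) = 55.85 + 2(32.06) = 119.97 g/mol.
M(SO2) = 32.06 + 2(16.00) = 64.06 g/mol.
n(FeS2) = 404.43 g / 119.97 g/mol = 3.3711 mol.
From the equation the FeS2:SO2 mole ratio is 4:8, so n(SO2) = 3.3711 × 8/4 = 6.7422 mol.
Mass of SO2 = 6.7422 mol × 64.06 g/mol = 431.91 g.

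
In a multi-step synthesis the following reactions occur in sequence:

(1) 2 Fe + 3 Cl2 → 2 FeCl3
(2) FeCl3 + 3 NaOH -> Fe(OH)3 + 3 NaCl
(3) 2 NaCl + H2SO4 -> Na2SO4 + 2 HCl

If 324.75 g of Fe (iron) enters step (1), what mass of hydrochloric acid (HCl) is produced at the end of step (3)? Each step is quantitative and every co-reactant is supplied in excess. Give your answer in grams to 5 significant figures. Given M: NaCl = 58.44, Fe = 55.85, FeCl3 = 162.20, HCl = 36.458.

635.98 g

n(Fe) = 324.75 / 55.85 = 5.81468 mol.
Reaction (1): Fe→FeCl3 ratio 2:2 ⇒ n(FeCl3) = 5.81468 mol.
Reaction (2): FeCl3→NaCl ratio 1:3 ⇒ n(NaCl) = 17.4440 mol.
Reaction (3): NaCl→HCl ratio 2:2 ⇒ n(HCl) = 17.4440 mol.
Mass of HCl = 17.4440 × 36.458 = 635.975 g.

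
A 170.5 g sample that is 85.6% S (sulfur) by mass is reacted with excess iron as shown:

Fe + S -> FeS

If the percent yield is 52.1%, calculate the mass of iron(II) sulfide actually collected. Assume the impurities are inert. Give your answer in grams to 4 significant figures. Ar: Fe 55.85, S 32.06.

Pure S available = 170.5 g × 0.856 = 145.95 g.
M(S) = 32.06 g/mol.
M(FeS) = 55.85 + 32.06 = 87.91 g/mol.
n(S) = 145.95 g / 32.06 g/mol = 4.5523 mol.
From the equation the S:FeS mole ratio is 1:1, so n(FeS) = 4.5523 × 1/1 = 4.5523 mol.
Mass of FeS = 4.5523 mol × 87.91 g/mol = 400.20 g.
Actual mass collected = 400.20 g × 0.521 = 208.50 g.

208.5 g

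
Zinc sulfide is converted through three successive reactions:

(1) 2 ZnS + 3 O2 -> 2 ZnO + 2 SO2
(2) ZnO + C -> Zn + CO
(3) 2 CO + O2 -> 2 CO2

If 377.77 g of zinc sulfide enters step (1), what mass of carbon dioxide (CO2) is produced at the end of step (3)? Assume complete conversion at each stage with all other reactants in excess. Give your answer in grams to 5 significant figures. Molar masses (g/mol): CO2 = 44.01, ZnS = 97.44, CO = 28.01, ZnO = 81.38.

170.62 g

n(ZnS) = 377.77 / 97.44 = 3.87695 mol.
Reaction (1): ZnS→ZnO ratio 2:2 ⇒ n(ZnO) = 3.87695 mol.
Reaction (2): ZnO→CO ratio 1:1 ⇒ n(CO) = 3.87695 mol.
Reaction (3): CO→CO2 ratio 2:2 ⇒ n(CO2) = 3.87695 mol.
Mass of CO2 = 3.87695 × 44.01 = 170.625 g.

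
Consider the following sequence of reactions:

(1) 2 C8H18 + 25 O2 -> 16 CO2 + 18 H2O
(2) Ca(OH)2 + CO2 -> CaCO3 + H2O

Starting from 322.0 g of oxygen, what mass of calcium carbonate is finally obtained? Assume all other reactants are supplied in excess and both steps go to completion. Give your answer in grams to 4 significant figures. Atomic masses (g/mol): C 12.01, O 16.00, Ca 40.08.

M(O2) = 2(16.00) = 32.00 g/mol.
M(CaCO3) = 40.08 + 12.01 + 3(16.00) = 100.09 g/mol.
n(O2) = 322.00 / 32.00 = 10.062 mol.
Step 1 gives a 25:16 ratio of O2 to CO2, so n(CO2) = 6.4400 mol.
In step 2 the CO2:CaCO3 ratio is 1:1, so n(CaCO3) = 6.4400 mol.
Mass of CaCO3 = 6.4400 × 100.09 = 644.58 g.

644.6 g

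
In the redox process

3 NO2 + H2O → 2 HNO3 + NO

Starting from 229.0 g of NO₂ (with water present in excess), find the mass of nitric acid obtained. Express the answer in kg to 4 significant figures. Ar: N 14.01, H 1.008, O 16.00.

M(NO2) = 14.01 + 2(16.00) = 46.01 g/mol.
M(HNO3) = 1.008 + 14.01 + 3(16.00) = 63.018 g/mol.
n(NO2) = 229.00 g / 46.01 g/mol = 4.9772 mol.
From the equation the NO2:HNO3 mole ratio is 3:2, so n(HNO3) = 4.9772 × 2/3 = 3.3181 mol.
Mass of HNO3 = 3.3181 mol × 63.018 g/mol = 209.10 g.
Converting to kg: 209.10 g = 0.2091 kg.

0.2091 kg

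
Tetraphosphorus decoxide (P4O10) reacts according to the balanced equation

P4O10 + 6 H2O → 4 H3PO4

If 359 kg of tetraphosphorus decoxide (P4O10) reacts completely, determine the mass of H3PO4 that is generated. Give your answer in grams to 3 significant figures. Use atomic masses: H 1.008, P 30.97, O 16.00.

M(P4O10) = 4(30.97) + 10(16.00) = 283.88 g/mol.
M(H3PO4) = 3(1.008) + 30.97 + 4(16.00) = 97.994 g/mol.
Convert: 359 kg = 359000 g.
n(P4O10) = 359000 g / 283.88 g/mol = 1265 mol.
From the equation the P4O10:H3PO4 mole ratio is 1:4, so n(H3PO4) = 1265 × 4/1 = 5058 mol.
Mass of H3PO4 = 5058 mol × 97.994 g/mol = 495700 g.

496000 g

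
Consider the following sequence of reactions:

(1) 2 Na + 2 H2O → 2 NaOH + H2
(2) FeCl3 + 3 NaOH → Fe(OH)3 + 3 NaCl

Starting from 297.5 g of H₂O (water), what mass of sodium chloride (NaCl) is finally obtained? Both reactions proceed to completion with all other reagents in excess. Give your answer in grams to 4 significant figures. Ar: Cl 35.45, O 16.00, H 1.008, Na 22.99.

M(H2O) = 2(1.008) + 16.00 = 18.016 g/mol.
M(NaCl) = 22.99 + 35.45 = 58.44 g/mol.
n(H2O) = 297.50 / 18.016 = 16.513 mol.
Step 1 gives a 2:2 ratio of H2O to NaOH, so n(NaOH) = 16.513 mol.
In step 2 the NaOH:NaCl ratio is 3:3, so n(NaCl) = 16.513 mol.
Mass of NaCl = 16.513 × 58.44 = 965.03 g.

965.0 g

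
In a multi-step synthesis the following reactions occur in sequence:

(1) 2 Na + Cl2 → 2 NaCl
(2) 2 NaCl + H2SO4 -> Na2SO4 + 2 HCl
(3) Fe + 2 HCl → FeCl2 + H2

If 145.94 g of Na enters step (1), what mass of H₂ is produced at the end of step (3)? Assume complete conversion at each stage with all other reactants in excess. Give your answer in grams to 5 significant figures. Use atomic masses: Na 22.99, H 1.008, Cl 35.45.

M(Na) = 22.99 g/mol.
M(H2) = 2(1.008) = 2.016 g/mol.
n(Na) = 145.94 / 22.99 = 6.34798 mol.
Reaction (1): Na→NaCl ratio 2:2 ⇒ n(NaCl) = 6.34798 mol.
Reaction (2): NaCl→HCl ratio 2:2 ⇒ n(HCl) = 6.34798 mol.
Reaction (3): HCl→H2 ratio 2:1 ⇒ n(H2) = 3.17399 mol.
Mass of H2 = 3.17399 × 2.016 = 6.39876 g.

6.3988 g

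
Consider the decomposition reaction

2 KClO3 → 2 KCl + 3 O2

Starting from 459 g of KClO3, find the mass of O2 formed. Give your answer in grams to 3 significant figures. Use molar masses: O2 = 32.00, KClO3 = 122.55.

n(KClO3) = 459.0 g / 122.55 g/mol = 3.745 mol.
From the equation the KClO3:O2 mole ratio is 2:3, so n(O2) = 3.745 × 3/2 = 5.618 mol.
Mass of O2 = 5.618 mol × 32.00 g/mol = 179.8 g.

180 g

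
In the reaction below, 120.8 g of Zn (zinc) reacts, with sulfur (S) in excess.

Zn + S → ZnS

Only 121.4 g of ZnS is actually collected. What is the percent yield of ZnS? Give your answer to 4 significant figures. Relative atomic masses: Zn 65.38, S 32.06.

67.43 %

M(Zn) = 65.38 g/mol.
M(ZnS) = 65.38 + 32.06 = 97.44 g/mol.
n(Zn) = 120.80 g / 65.38 g/mol = 1.8477 mol.
From the equation the Zn:ZnS mole ratio is 1:1, so n(ZnS) = 1.8477 × 1/1 = 1.8477 mol.
Mass of ZnS = 1.8477 mol × 97.44 g/mol = 180.04 g.
This is the theoretical yield. Percent yield = 121.4 g / 180.04 g × 100% = 67.431%.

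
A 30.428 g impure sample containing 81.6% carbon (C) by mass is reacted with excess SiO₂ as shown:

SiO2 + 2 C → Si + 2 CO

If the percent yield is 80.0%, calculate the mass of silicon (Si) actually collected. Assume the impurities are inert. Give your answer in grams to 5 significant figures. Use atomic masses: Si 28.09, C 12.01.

23.229 g

Pure C available = 30.428 g × 0.816 = 24.8292 g.
M(C) = 12.01 g/mol.
M(Si) = 28.09 g/mol.
n(C) = 24.8292 g / 12.01 g/mol = 2.06738 mol.
From the equation the C:Si mole ratio is 2:1, so n(Si) = 2.06738 × 1/2 = 1.03369 mol.
Mass of Si = 1.03369 mol × 28.09 g/mol = 29.0364 g.
Actual mass collected = 29.0364 g × 0.800 = 23.2291 g.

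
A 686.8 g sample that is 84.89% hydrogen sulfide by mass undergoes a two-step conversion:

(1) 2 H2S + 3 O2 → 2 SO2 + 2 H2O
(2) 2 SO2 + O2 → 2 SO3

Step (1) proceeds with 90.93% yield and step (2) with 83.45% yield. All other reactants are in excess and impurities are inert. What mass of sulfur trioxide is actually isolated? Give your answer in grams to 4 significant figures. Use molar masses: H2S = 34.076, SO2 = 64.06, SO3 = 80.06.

1039 g

Pure H2S = 686.8 × 0.8489 = 583.02 g.
n(H2S) = 583.02 / 34.076 = 17.110 mol.
Step 1 (H2S:SO2 = 2:2): theoretical n(SO2) = 17.110 mol; at 90.93% yield, n(SO2) = 15.558 mol.
Step 2 (SO2:SO3 = 2:2): theoretical n(SO3) = 15.558 mol, so theoretical mass = 15.558 × 80.06 = 1245.5 g.
At 83.45% yield, actual mass of SO3 = 1245.5 × 0.8345 = 1039.4 g.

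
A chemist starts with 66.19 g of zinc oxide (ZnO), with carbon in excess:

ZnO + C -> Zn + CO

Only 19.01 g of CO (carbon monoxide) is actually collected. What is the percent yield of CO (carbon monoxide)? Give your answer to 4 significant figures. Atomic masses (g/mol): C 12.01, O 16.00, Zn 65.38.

M(ZnO) = 65.38 + 16.00 = 81.38 g/mol.
M(CO) = 12.01 + 16.00 = 28.01 g/mol.
n(ZnO) = 66.190 g / 81.38 g/mol = 0.81334 mol.
From the equation the ZnO:CO mole ratio is 1:1, so n(CO) = 0.81334 × 1/1 = 0.81334 mol.
Mass of CO = 0.81334 mol × 28.01 g/mol = 22.782 g.
This is the theoretical yield. Percent yield = 19.01 g / 22.782 g × 100% = 83.444%.

83.44 %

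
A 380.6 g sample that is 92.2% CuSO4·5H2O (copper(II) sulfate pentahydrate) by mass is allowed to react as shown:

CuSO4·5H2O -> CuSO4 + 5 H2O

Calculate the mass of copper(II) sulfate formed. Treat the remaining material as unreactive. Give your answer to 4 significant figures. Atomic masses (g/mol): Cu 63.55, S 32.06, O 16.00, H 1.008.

224.3 g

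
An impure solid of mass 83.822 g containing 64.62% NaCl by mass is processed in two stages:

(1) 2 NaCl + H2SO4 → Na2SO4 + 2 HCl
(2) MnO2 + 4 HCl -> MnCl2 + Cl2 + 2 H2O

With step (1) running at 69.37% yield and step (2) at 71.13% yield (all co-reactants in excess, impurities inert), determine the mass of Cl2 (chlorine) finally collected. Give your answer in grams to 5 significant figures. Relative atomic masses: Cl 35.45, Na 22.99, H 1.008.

Pure NaCl = 83.822 × 0.6462 = 54.1658 g.
M(NaCl) = 22.99 + 35.45 = 58.44 g/mol.
M(Cl2) = 2(35.45) = 70.90 g/mol.
n(NaCl) = 54.1658 / 58.44 = 0.926861 mol.
Step 1 (NaCl:HCl = 2:2): theoretical n(HCl) = 0.926861 mol; at 69.37% yield, n(HCl) = 0.642964 mol.
Step 2 (HCl:Cl2 = 4:1): theoretical n(Cl2) = 0.160741 mol, so theoretical mass = 0.160741 × 70.90 = 11.3965 g.
At 71.13% yield, actual mass of Cl2 = 11.3965 × 0.7113 = 8.10635 g.

8.1064 g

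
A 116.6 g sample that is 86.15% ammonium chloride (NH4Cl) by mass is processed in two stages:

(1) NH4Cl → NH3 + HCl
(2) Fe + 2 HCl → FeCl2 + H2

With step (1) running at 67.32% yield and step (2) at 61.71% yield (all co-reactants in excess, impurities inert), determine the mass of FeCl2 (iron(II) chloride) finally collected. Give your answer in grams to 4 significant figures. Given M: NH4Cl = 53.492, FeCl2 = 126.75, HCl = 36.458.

49.44 g

Pure NH4Cl = 116.6 × 0.8615 = 100.45 g.
n(NH4Cl) = 100.45 / 53.492 = 1.8779 mol.
Step 1 (NH4Cl:HCl = 1:1): theoretical n(HCl) = 1.8779 mol; at 67.32% yield, n(HCl) = 1.2642 mol.
Step 2 (HCl:FeCl2 = 2:1): theoretical n(FeCl2) = 0.63209 mol, so theoretical mass = 0.63209 × 126.75 = 80.117 g.
At 61.71% yield, actual mass of FeCl2 = 80.117 × 0.6171 = 49.440 g.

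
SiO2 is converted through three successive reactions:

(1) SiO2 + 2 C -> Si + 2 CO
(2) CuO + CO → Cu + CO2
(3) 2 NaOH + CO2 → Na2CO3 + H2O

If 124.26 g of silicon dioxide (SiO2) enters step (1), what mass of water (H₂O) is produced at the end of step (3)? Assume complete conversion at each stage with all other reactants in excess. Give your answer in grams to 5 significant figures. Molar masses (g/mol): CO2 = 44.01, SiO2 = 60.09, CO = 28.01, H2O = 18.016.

74.511 g

n(SiO2) = 124.26 / 60.09 = 2.06790 mol.
Reaction (1): SiO2→CO ratio 1:2 ⇒ n(CO) = 4.13580 mol.
Reaction (2): CO→CO2 ratio 1:1 ⇒ n(CO2) = 4.13580 mol.
Reaction (3): CO2→H2O ratio 1:1 ⇒ n(H2O) = 4.13580 mol.
Mass of H2O = 4.13580 × 18.016 = 74.5105 g.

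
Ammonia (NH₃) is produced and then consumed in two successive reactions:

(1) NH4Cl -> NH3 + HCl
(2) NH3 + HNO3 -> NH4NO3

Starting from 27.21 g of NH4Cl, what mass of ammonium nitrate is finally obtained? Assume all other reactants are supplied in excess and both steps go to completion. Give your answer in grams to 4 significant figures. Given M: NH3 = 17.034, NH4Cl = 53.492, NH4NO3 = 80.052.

n(NH4Cl) = 27.210 / 53.492 = 0.50867 mol.
Step 1 gives a 1:1 ratio of NH4Cl to NH3, so n(NH3) = 0.50867 mol.
In step 2 the NH3:NH4NO3 ratio is 1:1, so n(NH4NO3) = 0.50867 mol.
Mass of NH4NO3 = 0.50867 × 80.052 = 40.720 g.

40.72 g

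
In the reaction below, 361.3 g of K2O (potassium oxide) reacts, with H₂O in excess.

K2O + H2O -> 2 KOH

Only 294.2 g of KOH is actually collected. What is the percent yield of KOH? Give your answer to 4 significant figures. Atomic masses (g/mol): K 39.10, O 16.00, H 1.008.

68.36 %

M(K2O) = 2(39.10) + 16.00 = 94.20 g/mol.
M(KOH) = 39.10 + 16.00 + 1.008 = 56.108 g/mol.
n(K2O) = 361.30 g / 94.20 g/mol = 3.8355 mol.
From the equation the K2O:KOH mole ratio is 1:2, so n(KOH) = 3.8355 × 2/1 = 7.6709 mol.
Mass of KOH = 7.6709 mol × 56.108 g/mol = 430.40 g.
This is the theoretical yield. Percent yield = 294.2 g / 430.40 g × 100% = 68.355%.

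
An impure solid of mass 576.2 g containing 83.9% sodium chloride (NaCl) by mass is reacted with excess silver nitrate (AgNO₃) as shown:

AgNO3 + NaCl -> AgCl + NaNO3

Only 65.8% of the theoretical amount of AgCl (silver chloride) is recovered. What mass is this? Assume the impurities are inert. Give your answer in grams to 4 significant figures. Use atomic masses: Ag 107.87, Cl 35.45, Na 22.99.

780.1 g

Pure NaCl available = 576.2 g × 0.839 = 483.43 g.
M(NaCl) = 22.99 + 35.45 = 58.44 g/mol.
M(AgCl) = 107.87 + 35.45 = 143.32 g/mol.
n(NaCl) = 483.43 g / 58.44 g/mol = 8.2723 mol.
From the equation the NaCl:AgCl mole ratio is 1:1, so n(AgCl) = 8.2723 × 1/1 = 8.2723 mol.
Mass of AgCl = 8.2723 mol × 143.32 g/mol = 1185.6 g.
Actual mass collected = 1185.6 g × 0.658 = 780.11 g.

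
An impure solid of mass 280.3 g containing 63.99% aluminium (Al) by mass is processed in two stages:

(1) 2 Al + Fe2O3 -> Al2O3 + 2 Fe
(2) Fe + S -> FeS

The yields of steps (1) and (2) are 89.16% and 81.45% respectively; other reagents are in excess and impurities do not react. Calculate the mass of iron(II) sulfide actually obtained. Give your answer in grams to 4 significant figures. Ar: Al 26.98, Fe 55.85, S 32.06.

424.4 g

Pure Al = 280.3 × 0.6399 = 179.36 g.
M(Al) = 26.98 g/mol.
M(FeS) = 55.85 + 32.06 = 87.91 g/mol.
n(Al) = 179.36 / 26.98 = 6.6480 mol.
Step 1 (Al:Fe = 2:2): theoretical n(Fe) = 6.6480 mol; at 89.16% yield, n(Fe) = 5.9274 mol.
Step 2 (Fe:FeS = 1:1): theoretical n(FeS) = 5.9274 mol, so theoretical mass = 5.9274 × 87.91 = 521.08 g.
At 81.45% yield, actual mass of FeS = 521.08 × 0.8145 = 424.42 g.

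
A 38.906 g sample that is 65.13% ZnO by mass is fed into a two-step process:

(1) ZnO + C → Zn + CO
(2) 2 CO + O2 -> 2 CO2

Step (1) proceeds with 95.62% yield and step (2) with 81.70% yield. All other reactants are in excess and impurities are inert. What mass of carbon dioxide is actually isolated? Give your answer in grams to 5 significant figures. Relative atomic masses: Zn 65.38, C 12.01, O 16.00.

10.705 g

Pure ZnO = 38.906 × 0.6513 = 25.3395 g.
M(ZnO) = 65.38 + 16.00 = 81.38 g/mol.
M(CO2) = 12.01 + 2(16.00) = 44.01 g/mol.
n(ZnO) = 25.3395 / 81.38 = 0.311372 mol.
Step 1 (ZnO:CO = 1:1): theoretical n(CO) = 0.311372 mol; at 95.62% yield, n(CO) = 0.297734 mol.
Step 2 (CO:CO2 = 2:2): theoretical n(CO2) = 0.297734 mol, so theoretical mass = 0.297734 × 44.01 = 13.1033 g.
At 81.70% yield, actual mass of CO2 = 13.1033 × 0.8170 = 10.7054 g.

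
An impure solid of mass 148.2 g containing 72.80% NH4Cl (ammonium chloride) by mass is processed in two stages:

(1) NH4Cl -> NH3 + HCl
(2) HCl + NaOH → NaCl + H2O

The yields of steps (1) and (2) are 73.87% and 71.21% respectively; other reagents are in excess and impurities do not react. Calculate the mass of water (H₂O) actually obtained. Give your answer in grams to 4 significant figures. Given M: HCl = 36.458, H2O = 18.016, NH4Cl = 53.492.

Pure NH4Cl = 148.2 × 0.7280 = 107.89 g.
n(NH4Cl) = 107.89 / 53.492 = 2.0169 mol.
Step 1 (NH4Cl:HCl = 1:1): theoretical n(HCl) = 2.0169 mol; at 73.87% yield, n(HCl) = 1.4899 mol.
Step 2 (HCl:H2O = 1:1): theoretical n(H2O) = 1.4899 mol, so theoretical mass = 1.4899 × 18.016 = 26.842 g.
At 71.21% yield, actual mass of H2O = 26.842 × 0.7121 = 19.114 g.

19.11 g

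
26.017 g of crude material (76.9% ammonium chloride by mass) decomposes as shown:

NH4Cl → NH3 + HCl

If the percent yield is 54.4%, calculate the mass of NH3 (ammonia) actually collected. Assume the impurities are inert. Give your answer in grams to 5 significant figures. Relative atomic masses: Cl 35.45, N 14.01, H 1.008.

3.4659 g

Pure NH4Cl available = 26.017 g × 0.769 = 20.0071 g.
M(NH4Cl) = 14.01 + 4(1.008) + 35.45 = 53.492 g/mol.
M(NH3) = 14.01 + 3(1.008) = 17.034 g/mol.
n(NH4Cl) = 20.0071 g / 53.492 g/mol = 0.374020 mol.
From the equation the NH4Cl:NH3 mole ratio is 1:1, so n(NH3) = 0.374020 × 1/1 = 0.374020 mol.
Mass of NH3 = 0.374020 mol × 17.034 g/mol = 6.37106 g.
Actual mass collected = 6.37106 g × 0.544 = 3.46585 g.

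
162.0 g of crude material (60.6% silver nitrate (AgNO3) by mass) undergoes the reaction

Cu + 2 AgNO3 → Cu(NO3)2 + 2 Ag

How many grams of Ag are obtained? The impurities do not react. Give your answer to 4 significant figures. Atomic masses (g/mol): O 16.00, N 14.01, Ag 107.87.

Mass of pure AgNO3 = 162.0 g × 0.606 = 98.172 g.
M(AgNO3) = 107.87 + 14.01 + 3(16.00) = 169.88 g/mol.
M(Ag) = 107.87 g/mol.
n(AgNO3) = 98.172 g / 169.88 g/mol = 0.57789 mol.
From the equation the AgNO3:Ag mole ratio is 2:2, so n(Ag) = 0.57789 × 2/2 = 0.57789 mol.
Mass of Ag = 0.57789 mol × 107.87 g/mol = 62.337 g.

62.34 g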